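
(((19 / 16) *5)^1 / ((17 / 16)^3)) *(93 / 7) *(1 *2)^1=4523520 / 34391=131.53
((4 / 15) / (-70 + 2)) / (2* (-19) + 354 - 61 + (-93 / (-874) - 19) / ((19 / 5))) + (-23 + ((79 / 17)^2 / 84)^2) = -280579730549949631 / 12234266762029200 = -22.93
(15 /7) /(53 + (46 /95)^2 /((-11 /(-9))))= 0.04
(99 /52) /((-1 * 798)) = -33 /13832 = -0.00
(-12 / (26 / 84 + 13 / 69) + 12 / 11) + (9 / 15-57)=-2100762 / 26455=-79.41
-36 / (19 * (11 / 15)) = -540 / 209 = -2.58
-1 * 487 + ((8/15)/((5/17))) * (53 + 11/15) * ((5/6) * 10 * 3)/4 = 5489/45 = 121.98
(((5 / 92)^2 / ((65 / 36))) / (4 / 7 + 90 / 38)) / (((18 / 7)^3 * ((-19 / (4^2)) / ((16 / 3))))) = -96040 / 653404401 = -0.00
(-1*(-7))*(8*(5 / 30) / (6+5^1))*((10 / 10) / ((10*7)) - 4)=-186 / 55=-3.38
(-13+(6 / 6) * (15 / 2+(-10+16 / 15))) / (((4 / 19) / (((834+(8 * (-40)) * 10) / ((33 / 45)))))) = 9732541 / 44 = 221194.11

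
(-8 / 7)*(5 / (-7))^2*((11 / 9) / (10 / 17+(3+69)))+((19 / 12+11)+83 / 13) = 1877675987 / 99043308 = 18.96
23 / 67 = 0.34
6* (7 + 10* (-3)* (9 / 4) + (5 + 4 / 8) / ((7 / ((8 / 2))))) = -2409 / 7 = -344.14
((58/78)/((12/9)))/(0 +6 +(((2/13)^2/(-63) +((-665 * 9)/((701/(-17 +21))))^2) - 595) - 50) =11671265151/11035324895852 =0.00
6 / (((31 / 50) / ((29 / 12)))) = 725 / 31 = 23.39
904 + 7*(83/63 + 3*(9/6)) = 17005/18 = 944.72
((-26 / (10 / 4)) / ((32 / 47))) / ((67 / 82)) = -25051 / 1340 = -18.69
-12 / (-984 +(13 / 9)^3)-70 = -50050982 / 715139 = -69.99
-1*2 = -2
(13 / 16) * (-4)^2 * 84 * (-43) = -46956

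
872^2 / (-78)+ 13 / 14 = -5322181 / 546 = -9747.58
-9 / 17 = -0.53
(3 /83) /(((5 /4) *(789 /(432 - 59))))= 1492 /109145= 0.01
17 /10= 1.70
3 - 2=1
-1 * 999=-999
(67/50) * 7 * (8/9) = 1876/225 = 8.34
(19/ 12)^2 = 361/ 144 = 2.51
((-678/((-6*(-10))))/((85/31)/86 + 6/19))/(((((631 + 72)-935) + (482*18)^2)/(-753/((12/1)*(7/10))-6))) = 3832152389/92793980620880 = 0.00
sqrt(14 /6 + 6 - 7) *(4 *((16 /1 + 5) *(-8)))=-448 *sqrt(3)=-775.96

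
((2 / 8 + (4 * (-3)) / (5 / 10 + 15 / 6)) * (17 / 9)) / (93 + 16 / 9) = -255 / 3412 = -0.07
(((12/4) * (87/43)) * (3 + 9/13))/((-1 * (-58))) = 216/559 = 0.39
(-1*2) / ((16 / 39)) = -39 / 8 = -4.88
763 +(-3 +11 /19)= 14451 /19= 760.58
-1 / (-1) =1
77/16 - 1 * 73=-68.19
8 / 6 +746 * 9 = 20146 / 3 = 6715.33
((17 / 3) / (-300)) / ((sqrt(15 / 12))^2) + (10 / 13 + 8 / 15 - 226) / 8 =-410996 / 14625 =-28.10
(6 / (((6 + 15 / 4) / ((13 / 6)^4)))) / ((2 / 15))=10985 / 108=101.71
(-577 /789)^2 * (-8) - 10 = -8888642 /622521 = -14.28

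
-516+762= 246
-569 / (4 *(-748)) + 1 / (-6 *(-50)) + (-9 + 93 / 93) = -1751777 / 224400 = -7.81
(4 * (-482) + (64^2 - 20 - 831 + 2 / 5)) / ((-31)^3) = -6587 / 148955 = -0.04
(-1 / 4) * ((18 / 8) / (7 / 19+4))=-171 / 1328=-0.13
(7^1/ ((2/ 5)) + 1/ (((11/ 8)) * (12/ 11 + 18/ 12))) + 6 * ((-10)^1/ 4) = 317/ 114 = 2.78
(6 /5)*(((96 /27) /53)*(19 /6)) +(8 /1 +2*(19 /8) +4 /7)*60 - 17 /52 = 693829397 /868140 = 799.21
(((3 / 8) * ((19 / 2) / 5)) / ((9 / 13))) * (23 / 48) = 5681 / 11520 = 0.49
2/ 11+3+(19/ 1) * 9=1916/ 11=174.18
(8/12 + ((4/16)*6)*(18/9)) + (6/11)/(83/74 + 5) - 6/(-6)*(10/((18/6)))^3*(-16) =-26407565/44847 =-588.84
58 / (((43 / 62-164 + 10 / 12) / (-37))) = 99789 / 7555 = 13.21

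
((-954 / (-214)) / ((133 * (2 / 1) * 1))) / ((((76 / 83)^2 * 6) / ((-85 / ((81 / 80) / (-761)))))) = 118087965725 / 554838228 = 212.83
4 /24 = 1 /6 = 0.17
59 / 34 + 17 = 637 / 34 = 18.74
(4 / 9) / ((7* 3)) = 0.02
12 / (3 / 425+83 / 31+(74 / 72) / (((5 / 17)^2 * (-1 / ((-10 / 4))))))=11383200 / 30722551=0.37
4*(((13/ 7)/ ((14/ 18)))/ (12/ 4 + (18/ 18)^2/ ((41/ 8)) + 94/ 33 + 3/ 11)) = 316602/ 209377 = 1.51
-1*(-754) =754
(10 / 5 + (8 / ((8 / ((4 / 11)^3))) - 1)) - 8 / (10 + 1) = 427 / 1331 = 0.32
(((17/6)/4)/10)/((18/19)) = 0.07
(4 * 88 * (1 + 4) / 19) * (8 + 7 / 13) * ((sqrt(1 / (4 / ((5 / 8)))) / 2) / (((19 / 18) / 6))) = 1318680 * sqrt(10) / 4693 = 888.56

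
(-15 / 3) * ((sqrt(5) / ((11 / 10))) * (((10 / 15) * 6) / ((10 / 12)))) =-240 * sqrt(5) / 11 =-48.79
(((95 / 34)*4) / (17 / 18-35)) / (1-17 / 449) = -42655 / 125052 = -0.34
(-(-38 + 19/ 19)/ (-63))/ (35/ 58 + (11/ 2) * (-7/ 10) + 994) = -21460/ 36202131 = -0.00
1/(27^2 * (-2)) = -1/1458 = -0.00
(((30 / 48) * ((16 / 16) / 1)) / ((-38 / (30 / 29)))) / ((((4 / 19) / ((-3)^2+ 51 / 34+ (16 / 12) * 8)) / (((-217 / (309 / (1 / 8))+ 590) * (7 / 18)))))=-32409895175 / 82584576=-392.44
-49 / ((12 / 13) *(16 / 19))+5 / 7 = -83761 / 1344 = -62.32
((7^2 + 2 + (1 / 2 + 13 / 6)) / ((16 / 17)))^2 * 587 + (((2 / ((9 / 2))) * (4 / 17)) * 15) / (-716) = 13381033190369 / 7011072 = 1908557.38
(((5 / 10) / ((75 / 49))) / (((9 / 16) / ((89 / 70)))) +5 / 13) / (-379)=-49271 / 16628625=-0.00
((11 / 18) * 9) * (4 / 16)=11 / 8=1.38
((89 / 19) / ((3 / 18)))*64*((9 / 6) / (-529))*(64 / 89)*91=-3354624 / 10051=-333.76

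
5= 5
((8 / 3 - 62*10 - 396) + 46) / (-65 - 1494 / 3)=2902 / 1689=1.72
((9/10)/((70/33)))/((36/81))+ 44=125873/2800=44.95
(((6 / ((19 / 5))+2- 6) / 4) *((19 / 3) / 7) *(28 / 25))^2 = 2116 / 5625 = 0.38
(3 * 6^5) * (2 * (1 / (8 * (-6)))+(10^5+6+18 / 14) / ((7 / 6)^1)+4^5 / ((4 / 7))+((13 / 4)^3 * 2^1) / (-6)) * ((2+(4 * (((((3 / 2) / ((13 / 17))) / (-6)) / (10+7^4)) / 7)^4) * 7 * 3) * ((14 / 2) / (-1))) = -8475848172442373061104335284778683 / 296595379047418244812928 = -28577141692.71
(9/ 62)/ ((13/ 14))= 63/ 403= 0.16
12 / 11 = 1.09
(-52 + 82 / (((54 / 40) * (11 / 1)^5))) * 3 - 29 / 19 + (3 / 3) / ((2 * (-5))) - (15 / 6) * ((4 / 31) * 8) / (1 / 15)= -196.33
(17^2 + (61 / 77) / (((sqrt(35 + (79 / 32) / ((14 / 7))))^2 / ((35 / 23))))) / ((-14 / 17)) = -2882823331 / 8213898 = -350.97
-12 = -12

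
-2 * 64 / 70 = -64 / 35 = -1.83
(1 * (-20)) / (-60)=1 / 3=0.33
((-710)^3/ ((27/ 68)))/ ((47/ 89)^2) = -3232246635.95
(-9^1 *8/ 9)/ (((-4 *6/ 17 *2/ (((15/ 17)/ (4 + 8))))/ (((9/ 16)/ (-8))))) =-15/ 1024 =-0.01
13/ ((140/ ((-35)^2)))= 455/ 4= 113.75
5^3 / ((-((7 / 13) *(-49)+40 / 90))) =2925 / 607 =4.82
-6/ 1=-6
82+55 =137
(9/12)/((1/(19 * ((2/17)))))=57/34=1.68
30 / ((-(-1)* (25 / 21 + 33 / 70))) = 6300 / 349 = 18.05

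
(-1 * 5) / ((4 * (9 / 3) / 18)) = -15 / 2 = -7.50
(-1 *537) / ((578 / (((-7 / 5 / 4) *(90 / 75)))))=11277 / 28900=0.39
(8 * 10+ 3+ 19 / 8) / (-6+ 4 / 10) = -3415 / 224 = -15.25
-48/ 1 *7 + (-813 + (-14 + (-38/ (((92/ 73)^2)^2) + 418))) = -27225204339/ 35819648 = -760.06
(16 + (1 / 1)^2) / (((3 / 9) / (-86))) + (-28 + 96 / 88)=-48542 / 11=-4412.91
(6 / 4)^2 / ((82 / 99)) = 891 / 328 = 2.72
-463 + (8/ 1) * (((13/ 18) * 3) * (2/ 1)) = -1285/ 3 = -428.33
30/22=15/11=1.36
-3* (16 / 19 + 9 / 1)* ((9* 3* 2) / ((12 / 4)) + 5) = -12903 / 19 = -679.11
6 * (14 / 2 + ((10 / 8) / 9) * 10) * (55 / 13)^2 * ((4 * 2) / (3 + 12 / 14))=25579400 / 13689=1868.61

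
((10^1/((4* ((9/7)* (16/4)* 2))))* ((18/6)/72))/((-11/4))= -35/9504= -0.00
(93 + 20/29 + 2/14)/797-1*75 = -12115277/161791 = -74.88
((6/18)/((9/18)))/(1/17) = 34/3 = 11.33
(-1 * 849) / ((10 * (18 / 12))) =-283 / 5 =-56.60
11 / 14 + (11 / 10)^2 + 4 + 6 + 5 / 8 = 17669 / 1400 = 12.62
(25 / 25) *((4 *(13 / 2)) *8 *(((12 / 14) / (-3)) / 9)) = -6.60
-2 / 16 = -1 / 8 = -0.12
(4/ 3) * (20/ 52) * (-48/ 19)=-320/ 247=-1.30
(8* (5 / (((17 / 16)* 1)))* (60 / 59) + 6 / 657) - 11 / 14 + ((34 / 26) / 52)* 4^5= 32876779129 / 519708462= 63.26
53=53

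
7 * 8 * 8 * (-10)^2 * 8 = 358400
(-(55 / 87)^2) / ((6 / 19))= -57475 / 45414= -1.27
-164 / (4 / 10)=-410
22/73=0.30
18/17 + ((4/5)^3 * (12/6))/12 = 7294/6375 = 1.14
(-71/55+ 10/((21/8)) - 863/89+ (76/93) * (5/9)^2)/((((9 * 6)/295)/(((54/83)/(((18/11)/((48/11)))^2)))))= -6750253263104/38562865803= -175.05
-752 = -752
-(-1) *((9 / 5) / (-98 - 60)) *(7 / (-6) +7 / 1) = -21 / 316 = -0.07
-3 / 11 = -0.27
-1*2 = -2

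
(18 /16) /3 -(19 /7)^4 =-1035365 /19208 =-53.90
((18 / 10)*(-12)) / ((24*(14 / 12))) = -0.77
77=77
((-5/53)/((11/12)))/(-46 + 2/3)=45/19822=0.00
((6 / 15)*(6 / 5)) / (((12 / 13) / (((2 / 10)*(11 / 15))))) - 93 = -174232 / 1875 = -92.92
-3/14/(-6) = 1/28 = 0.04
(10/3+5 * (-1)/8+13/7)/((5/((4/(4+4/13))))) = 9971/11760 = 0.85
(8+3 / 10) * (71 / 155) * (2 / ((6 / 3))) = 5893 / 1550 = 3.80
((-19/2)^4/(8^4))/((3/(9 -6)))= 130321/65536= 1.99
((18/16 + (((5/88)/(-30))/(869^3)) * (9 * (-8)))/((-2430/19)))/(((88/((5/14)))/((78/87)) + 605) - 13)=-5348970744247/527114170304194176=-0.00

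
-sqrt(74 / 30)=-sqrt(555) / 15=-1.57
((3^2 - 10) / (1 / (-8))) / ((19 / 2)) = 16 / 19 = 0.84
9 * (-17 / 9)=-17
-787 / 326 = -2.41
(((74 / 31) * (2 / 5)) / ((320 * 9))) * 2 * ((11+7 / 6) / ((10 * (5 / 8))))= 2701 / 2092500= 0.00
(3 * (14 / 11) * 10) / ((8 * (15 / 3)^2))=21 / 110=0.19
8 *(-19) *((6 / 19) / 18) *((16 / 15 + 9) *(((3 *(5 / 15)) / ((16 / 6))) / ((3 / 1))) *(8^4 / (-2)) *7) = 2164736 / 45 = 48105.24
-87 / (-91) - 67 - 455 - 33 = -554.04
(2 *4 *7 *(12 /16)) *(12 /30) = 84 /5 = 16.80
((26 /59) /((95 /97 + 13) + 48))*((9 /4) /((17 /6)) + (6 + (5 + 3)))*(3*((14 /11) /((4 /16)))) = 8879962 /5527533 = 1.61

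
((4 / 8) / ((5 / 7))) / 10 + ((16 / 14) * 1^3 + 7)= 8.21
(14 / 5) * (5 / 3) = 14 / 3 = 4.67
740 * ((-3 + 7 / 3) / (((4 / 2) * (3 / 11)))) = -8140 / 9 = -904.44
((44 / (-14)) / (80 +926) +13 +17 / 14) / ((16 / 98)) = 700525 / 8048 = 87.04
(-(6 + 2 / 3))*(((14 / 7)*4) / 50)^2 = -64 / 375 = -0.17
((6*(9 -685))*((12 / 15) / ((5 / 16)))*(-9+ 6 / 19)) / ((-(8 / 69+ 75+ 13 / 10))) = -1182145536 / 1001813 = -1180.01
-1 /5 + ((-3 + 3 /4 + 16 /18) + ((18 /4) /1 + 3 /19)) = 10591 /3420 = 3.10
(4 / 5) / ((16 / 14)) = 7 / 10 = 0.70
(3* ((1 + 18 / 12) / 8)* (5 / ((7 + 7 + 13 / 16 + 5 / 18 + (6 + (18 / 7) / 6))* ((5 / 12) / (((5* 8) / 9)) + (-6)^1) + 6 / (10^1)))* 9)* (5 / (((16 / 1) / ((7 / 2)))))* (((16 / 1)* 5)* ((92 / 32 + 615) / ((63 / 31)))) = -957706250 / 107943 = -8872.33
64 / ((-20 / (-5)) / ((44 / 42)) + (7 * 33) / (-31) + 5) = 10912 / 233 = 46.83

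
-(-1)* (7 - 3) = 4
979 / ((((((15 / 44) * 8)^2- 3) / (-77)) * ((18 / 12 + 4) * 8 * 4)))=-829213 / 8592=-96.51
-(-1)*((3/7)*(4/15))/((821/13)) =52/28735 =0.00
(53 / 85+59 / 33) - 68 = -183976 / 2805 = -65.59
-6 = -6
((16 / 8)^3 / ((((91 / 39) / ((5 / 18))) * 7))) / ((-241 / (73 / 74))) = -730 / 1310799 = -0.00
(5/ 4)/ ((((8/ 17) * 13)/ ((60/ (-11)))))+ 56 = 62789/ 1144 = 54.89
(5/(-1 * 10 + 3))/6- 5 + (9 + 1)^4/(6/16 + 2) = 3355915/798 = 4205.41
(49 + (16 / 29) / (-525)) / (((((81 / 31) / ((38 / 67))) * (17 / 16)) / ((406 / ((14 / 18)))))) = 28121555264 / 5381775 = 5225.33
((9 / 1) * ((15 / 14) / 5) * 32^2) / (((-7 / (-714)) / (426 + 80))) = 713484288 / 7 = 101926326.86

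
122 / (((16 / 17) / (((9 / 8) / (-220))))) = -9333 / 14080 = -0.66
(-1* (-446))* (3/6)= 223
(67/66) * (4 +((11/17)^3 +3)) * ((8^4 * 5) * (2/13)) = 49016299520/2107677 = 23256.08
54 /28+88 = 1259 /14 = 89.93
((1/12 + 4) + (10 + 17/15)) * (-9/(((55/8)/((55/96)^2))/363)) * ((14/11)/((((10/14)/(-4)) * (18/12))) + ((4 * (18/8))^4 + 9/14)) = -1673270346187/107520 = -15562410.21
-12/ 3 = -4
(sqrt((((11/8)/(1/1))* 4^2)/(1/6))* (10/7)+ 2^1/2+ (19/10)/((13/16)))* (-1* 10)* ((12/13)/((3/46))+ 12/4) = -44600* sqrt(33)/91 - 96782/169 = -3388.14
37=37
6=6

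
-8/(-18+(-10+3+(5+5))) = 8/15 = 0.53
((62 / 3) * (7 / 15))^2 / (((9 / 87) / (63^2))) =267653876 / 75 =3568718.35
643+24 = 667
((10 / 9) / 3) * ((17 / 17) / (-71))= -10 / 1917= -0.01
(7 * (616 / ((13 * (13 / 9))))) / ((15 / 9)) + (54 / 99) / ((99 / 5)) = 42270362 / 306735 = 137.81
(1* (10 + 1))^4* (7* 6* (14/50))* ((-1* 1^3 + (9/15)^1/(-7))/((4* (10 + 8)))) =-1947253/750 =-2596.34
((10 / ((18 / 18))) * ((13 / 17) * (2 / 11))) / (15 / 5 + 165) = 65 / 7854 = 0.01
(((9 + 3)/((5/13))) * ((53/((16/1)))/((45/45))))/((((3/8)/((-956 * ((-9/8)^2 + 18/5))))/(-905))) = 46407087207/40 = 1160177180.18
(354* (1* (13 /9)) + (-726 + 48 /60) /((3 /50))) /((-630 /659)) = 11442217 /945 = 12108.17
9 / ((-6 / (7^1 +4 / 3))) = -25 / 2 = -12.50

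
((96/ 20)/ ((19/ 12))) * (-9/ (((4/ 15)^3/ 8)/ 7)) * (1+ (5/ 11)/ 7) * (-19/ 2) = 8966700/ 11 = 815154.55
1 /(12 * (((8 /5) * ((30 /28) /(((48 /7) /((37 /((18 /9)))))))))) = 0.02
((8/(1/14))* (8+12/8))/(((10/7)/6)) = 22344/5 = 4468.80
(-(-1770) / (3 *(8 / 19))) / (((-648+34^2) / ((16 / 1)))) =44.13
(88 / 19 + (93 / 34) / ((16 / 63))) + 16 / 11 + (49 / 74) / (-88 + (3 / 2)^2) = 16.85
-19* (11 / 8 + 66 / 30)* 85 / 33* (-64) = 33592 / 3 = 11197.33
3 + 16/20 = 19/5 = 3.80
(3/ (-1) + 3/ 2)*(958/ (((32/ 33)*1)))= -47421/ 32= -1481.91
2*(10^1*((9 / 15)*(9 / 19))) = 108 / 19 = 5.68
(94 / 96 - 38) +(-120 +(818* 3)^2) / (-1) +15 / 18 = -96352515 / 16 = -6022032.19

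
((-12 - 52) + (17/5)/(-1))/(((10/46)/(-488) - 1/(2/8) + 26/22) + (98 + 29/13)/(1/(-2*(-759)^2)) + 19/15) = 0.00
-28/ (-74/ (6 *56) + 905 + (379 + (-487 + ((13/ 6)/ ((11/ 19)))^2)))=-1707552/ 49444943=-0.03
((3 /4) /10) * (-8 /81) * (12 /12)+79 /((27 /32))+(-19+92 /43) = 148534 /1935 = 76.76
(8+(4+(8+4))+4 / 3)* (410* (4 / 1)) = 41546.67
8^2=64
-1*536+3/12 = -2143/4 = -535.75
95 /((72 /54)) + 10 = 81.25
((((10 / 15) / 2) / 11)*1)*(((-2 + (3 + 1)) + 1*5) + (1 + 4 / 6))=26 / 99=0.26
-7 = -7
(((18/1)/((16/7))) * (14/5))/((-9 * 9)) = -0.27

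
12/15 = 4/5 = 0.80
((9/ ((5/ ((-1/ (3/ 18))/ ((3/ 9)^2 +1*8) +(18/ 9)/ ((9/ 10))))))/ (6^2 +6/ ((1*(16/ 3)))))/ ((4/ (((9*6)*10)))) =7792/ 803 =9.70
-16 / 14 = -8 / 7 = -1.14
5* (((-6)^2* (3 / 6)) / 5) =18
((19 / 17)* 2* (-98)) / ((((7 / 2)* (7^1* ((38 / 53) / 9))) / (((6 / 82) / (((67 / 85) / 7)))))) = -200340 / 2747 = -72.93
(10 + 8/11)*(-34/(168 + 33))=-1.81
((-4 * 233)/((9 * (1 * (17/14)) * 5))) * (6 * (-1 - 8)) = 78288/85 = 921.04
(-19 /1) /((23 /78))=-1482 /23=-64.43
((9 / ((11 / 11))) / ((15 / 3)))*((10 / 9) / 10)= 1 / 5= 0.20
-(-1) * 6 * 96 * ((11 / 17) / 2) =3168 / 17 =186.35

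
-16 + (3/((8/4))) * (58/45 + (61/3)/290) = -24293/1740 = -13.96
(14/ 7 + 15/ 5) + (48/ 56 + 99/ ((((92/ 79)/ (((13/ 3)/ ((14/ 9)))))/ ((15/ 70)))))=1020673/ 18032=56.60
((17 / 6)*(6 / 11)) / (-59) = -17 / 649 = -0.03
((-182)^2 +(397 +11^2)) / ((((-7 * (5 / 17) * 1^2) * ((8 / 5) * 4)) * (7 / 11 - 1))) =449361 / 64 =7021.27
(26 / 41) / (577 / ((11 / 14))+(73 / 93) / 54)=1436292 / 1663309279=0.00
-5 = -5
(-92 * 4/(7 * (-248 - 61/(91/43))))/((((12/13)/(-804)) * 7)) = -4166864/176337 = -23.63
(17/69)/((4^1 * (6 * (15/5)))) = 17/4968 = 0.00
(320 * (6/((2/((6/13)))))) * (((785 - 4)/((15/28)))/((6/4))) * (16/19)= 89571328/247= 362636.96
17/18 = 0.94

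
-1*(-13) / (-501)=-13 / 501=-0.03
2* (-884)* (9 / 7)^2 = -143208 / 49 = -2922.61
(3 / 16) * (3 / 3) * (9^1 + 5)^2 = 147 / 4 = 36.75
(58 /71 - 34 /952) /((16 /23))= 1.12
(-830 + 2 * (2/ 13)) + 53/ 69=-743545/ 897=-828.92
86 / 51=1.69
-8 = -8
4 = 4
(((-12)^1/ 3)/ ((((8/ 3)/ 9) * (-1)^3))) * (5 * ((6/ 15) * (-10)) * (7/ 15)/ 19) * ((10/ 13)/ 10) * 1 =-0.51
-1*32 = -32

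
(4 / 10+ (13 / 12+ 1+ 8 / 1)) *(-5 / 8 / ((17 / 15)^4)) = -624375 / 157216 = -3.97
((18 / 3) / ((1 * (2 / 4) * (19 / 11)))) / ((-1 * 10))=-66 / 95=-0.69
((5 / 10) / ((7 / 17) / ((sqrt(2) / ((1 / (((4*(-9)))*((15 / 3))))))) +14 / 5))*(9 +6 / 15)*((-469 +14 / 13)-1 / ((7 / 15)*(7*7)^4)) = -8642330584471086336 / 11003134932613187-3530363800846032*sqrt(2) / 11003134932613187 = -785.90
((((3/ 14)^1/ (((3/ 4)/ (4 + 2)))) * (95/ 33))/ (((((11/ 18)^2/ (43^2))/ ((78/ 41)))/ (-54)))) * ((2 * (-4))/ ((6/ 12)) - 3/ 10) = 15629370445728/ 381997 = 40914903.64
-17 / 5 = -3.40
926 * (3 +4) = 6482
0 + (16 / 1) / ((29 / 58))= 32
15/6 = 5/2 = 2.50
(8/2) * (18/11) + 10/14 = 559/77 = 7.26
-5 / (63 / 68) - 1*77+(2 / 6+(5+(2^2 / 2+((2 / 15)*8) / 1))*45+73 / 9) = 6070 / 21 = 289.05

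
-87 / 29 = -3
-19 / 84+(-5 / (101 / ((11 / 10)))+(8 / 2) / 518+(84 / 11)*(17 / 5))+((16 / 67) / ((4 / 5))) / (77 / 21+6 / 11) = 591737579431 / 22969769460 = 25.76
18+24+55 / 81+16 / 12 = 3565 / 81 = 44.01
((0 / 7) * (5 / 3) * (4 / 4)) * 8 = 0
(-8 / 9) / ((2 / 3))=-4 / 3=-1.33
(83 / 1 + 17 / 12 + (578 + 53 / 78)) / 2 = 34481 / 104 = 331.55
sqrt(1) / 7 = 1 / 7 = 0.14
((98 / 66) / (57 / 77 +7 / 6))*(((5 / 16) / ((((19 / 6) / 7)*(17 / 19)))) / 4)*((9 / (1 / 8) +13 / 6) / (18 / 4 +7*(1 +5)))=5342225 / 22285776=0.24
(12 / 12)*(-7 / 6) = -7 / 6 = -1.17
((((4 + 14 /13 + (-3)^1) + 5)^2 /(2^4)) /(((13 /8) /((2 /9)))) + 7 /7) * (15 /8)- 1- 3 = -1.32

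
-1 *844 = -844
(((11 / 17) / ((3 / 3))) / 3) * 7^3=3773 / 51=73.98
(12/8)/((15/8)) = 0.80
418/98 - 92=-4299/49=-87.73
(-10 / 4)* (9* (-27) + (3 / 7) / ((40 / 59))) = 67863 / 112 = 605.92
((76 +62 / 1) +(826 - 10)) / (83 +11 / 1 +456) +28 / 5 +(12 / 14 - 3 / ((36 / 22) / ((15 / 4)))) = 20277 / 15400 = 1.32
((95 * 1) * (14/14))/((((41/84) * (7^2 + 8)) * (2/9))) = 630/41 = 15.37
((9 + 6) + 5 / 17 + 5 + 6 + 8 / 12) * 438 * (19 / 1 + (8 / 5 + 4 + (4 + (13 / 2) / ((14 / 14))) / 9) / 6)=72731725 / 306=237685.38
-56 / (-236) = 14 / 59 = 0.24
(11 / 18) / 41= 11 / 738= 0.01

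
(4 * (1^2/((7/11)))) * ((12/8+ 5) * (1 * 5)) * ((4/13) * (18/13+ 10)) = 65120/91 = 715.60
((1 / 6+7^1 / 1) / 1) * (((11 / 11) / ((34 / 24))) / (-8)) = -0.63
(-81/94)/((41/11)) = -891/3854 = -0.23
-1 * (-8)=8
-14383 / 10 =-1438.30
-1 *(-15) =15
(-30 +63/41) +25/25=-1126/41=-27.46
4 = 4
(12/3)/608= 1/152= 0.01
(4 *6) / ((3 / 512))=4096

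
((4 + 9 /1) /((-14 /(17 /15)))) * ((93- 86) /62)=-221 /1860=-0.12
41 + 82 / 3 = 205 / 3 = 68.33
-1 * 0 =0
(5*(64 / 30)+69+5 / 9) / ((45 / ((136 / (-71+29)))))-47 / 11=-939791 / 93555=-10.05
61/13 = 4.69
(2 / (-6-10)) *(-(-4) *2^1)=-1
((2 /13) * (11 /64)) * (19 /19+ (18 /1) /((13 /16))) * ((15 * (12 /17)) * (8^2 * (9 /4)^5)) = 8798005755 /367744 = 23924.27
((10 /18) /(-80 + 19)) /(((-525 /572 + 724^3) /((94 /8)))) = -33605 /119174700943647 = -0.00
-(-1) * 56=56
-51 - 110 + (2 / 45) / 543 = -3934033 / 24435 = -161.00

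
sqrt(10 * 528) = 4 * sqrt(330) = 72.66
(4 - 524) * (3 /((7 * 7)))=-1560 /49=-31.84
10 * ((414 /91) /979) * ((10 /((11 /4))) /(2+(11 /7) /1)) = 6624 /139997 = 0.05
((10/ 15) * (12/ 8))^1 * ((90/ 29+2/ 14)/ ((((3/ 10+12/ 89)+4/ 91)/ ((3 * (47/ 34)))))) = 537536415/ 19117061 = 28.12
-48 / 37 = -1.30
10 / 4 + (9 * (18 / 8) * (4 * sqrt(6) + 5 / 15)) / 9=13 / 4 + 9 * sqrt(6)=25.30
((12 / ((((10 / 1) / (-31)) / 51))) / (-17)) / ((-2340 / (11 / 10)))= -341 / 6500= -0.05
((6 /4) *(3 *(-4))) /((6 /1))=-3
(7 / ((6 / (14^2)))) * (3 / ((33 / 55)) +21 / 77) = 39788 / 33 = 1205.70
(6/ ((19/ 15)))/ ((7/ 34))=3060/ 133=23.01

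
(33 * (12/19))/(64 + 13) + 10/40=0.52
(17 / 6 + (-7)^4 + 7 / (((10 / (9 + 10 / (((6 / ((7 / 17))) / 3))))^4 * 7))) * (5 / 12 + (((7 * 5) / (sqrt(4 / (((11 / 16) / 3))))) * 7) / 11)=753358063751 / 751689000 + 36914545123799 * sqrt(33) / 16537158000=13825.34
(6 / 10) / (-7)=-3 / 35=-0.09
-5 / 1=-5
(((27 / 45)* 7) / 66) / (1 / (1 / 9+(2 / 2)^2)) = 7 / 99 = 0.07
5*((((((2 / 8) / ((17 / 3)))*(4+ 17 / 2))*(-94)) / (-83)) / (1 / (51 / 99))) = 1.61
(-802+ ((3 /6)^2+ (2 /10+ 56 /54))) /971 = -432277 /524340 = -0.82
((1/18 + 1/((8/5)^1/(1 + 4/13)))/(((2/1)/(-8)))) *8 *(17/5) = -55556/585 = -94.97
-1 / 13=-0.08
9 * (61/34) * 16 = 4392/17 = 258.35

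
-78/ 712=-39/ 356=-0.11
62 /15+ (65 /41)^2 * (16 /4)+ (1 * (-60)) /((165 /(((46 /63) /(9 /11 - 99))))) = 202867037 /14296905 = 14.19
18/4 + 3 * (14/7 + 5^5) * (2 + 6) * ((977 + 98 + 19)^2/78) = 29940049493/26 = 1151540365.12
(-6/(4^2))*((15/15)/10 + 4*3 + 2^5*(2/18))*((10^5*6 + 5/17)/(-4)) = 880625.43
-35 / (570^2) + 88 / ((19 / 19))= 5718233 / 64980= 88.00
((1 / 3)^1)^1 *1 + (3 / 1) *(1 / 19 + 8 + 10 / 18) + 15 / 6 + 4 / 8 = 554 / 19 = 29.16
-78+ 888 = 810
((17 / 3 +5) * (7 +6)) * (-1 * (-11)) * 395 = 1807520 / 3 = 602506.67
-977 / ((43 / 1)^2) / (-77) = 977 / 142373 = 0.01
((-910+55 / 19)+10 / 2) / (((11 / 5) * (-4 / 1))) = 21425 / 209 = 102.51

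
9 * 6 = 54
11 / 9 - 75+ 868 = 7148 / 9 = 794.22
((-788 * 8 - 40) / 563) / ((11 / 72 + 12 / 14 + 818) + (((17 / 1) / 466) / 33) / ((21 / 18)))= -8194874688 / 595630875901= -0.01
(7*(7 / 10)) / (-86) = -49 / 860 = -0.06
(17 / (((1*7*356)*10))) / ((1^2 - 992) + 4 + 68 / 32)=-17 / 24543085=-0.00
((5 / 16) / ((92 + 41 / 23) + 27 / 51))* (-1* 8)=-1955 / 73752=-0.03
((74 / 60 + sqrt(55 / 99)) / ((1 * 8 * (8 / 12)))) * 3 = 3 * sqrt(5) / 16 + 111 / 160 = 1.11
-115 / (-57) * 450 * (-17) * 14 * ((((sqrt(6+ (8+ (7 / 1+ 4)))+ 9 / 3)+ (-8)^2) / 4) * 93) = -6872607000 / 19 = -361716157.89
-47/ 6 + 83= 451/ 6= 75.17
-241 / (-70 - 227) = 241 / 297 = 0.81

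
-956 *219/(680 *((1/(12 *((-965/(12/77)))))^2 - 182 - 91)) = 57797371552305/51248084938016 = 1.13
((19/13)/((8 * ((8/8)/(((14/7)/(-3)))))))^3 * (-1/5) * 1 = 6859/18982080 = 0.00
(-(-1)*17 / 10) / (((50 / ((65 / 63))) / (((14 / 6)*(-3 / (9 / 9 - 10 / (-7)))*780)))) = -78.87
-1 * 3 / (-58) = 3 / 58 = 0.05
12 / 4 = 3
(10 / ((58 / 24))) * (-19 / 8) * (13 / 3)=-1235 / 29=-42.59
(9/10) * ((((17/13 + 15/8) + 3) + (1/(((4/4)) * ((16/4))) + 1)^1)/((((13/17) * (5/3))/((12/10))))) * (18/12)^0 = 1064421/169000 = 6.30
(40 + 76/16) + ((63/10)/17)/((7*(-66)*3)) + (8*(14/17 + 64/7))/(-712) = 26001713/582505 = 44.64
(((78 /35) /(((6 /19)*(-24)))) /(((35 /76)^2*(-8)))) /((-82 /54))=-802503 /7031500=-0.11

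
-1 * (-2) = 2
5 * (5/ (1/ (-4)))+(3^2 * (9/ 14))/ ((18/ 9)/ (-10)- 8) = -57805/ 574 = -100.71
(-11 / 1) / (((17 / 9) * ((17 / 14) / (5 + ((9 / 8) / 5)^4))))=-23.99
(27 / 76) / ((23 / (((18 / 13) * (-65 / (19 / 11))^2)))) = 9555975 / 315514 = 30.29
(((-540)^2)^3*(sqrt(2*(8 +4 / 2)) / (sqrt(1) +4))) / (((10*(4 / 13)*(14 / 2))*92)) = 805834617120000*sqrt(5) / 161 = 11191931568340.60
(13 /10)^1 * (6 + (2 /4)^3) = 637 /80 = 7.96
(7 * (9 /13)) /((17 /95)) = 5985 /221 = 27.08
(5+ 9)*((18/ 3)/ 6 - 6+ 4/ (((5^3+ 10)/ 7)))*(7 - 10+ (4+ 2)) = -9058/ 45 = -201.29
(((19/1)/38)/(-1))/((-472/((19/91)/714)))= 19/61335456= 0.00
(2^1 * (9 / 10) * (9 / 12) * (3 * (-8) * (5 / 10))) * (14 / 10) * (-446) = 252882 / 25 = 10115.28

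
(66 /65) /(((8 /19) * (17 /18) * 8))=5643 /17680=0.32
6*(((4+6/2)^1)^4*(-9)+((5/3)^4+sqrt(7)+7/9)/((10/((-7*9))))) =-1949626/15-189*sqrt(7)/5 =-130075.08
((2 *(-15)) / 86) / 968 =-15 / 41624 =-0.00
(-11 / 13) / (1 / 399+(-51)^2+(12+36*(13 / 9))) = -4389 / 13823368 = -0.00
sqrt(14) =3.74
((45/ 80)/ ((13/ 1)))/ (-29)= -9/ 6032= -0.00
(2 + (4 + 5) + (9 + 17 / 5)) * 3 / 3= 23.40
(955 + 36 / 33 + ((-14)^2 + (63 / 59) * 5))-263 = 580485 / 649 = 894.43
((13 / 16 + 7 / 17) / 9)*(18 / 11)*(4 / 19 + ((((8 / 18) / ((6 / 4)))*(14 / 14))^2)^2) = 20383189 / 419602194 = 0.05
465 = 465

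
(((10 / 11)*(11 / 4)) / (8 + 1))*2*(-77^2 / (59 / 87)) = -859705 / 177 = -4857.09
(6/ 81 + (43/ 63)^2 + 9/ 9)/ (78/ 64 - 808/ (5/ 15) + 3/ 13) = -2542592/ 3999882789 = -0.00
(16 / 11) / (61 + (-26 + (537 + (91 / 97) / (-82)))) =127264 / 50045567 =0.00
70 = 70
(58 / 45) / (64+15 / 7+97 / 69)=4669 / 244695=0.02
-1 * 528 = -528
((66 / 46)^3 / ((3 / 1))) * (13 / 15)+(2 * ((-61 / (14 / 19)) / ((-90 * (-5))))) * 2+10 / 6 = 34188157 / 19163025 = 1.78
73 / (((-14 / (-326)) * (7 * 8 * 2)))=11899 / 784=15.18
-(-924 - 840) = 1764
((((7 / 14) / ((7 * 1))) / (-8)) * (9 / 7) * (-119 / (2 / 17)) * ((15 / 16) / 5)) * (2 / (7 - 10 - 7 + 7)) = -2601 / 1792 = -1.45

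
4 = 4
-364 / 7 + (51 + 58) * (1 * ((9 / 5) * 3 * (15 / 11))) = 8257 / 11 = 750.64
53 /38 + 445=446.39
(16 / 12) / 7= 4 / 21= 0.19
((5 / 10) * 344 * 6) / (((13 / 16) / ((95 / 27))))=522880 / 117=4469.06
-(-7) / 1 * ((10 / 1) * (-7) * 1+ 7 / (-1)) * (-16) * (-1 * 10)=-86240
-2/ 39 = -0.05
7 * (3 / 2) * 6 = 63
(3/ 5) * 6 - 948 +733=-211.40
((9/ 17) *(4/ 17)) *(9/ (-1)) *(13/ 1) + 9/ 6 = -7557/ 578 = -13.07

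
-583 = -583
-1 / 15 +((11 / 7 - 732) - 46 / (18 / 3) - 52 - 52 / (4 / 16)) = -104807 / 105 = -998.16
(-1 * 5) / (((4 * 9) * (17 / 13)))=-65 / 612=-0.11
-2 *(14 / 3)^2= -392 / 9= -43.56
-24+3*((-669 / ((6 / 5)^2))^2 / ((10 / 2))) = 6214973 / 48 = 129478.60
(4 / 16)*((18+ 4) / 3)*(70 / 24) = 5.35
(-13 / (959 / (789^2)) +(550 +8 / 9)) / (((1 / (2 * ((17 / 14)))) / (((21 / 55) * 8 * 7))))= -1851782392 / 4521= -409595.75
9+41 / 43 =428 / 43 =9.95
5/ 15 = 1/ 3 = 0.33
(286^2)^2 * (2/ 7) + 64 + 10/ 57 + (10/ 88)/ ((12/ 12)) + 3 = 33559978631183/ 17556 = 1911595957.57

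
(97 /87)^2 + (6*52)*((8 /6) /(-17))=-2988751 /128673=-23.23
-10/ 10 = -1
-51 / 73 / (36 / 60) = -1.16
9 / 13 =0.69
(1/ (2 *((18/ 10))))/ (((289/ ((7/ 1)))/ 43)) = 1505/ 5202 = 0.29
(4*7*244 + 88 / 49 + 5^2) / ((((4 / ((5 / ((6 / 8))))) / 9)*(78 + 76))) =5041215 / 7546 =668.06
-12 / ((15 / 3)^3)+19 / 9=2267 / 1125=2.02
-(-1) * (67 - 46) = 21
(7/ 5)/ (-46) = -7/ 230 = -0.03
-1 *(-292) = 292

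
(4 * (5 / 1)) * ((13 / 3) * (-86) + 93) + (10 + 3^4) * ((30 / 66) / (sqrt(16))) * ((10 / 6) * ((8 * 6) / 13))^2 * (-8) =-3743540 / 429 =-8726.20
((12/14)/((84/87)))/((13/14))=87/91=0.96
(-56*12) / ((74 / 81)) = -27216 / 37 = -735.57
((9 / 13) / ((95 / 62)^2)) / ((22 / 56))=968688 / 1290575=0.75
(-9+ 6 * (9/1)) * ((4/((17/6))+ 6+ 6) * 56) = 33797.65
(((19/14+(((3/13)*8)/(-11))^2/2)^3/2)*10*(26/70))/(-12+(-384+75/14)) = -60496199429997547/4935542627909457564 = -0.01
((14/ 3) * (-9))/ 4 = -21/ 2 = -10.50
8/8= 1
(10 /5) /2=1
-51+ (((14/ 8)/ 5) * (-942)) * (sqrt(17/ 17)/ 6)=-2119/ 20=-105.95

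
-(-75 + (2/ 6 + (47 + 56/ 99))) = 2683/ 99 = 27.10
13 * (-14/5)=-182/5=-36.40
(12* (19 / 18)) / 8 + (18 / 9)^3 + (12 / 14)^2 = 6067 / 588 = 10.32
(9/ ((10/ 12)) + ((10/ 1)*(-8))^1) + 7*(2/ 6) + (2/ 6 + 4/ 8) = -66.03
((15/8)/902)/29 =15/209264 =0.00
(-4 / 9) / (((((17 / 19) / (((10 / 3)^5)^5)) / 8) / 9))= -6080000000000000000000000000 / 14403906360531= -422107714936287.66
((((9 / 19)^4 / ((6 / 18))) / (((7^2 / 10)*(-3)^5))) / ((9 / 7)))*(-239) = 21510 / 912247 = 0.02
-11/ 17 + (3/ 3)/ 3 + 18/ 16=331/ 408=0.81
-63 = -63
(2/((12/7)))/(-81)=-7/486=-0.01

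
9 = 9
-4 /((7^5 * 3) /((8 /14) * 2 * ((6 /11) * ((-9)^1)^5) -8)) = 11339872 /3882417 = 2.92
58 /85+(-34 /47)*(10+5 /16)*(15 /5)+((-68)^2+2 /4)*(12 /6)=294904573 /31960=9227.30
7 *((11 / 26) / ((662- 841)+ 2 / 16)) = -308 / 18603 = -0.02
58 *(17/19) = 986/19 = 51.89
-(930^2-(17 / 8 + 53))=-6918759 / 8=-864844.88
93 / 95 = 0.98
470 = 470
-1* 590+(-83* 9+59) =-1278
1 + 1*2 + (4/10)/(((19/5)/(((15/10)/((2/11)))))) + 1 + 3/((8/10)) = 8.62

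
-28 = -28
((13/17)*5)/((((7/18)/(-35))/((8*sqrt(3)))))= -46800*sqrt(3)/17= -4768.23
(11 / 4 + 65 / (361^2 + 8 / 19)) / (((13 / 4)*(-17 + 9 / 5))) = -136210585 / 2446393716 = -0.06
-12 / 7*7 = -12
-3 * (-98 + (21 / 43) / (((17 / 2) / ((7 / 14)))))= 214851 / 731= 293.91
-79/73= -1.08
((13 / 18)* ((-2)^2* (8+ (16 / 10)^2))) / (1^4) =2288 / 75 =30.51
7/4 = 1.75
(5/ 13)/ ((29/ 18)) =90/ 377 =0.24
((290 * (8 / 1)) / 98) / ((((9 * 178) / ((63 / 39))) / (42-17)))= 14500 / 24297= 0.60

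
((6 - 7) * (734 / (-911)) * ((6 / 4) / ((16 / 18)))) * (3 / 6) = 9909 / 14576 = 0.68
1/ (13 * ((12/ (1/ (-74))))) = -1/ 11544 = -0.00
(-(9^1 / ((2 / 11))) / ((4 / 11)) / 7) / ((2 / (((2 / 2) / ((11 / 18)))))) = -891 / 56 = -15.91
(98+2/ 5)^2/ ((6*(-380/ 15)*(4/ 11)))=-166419/ 950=-175.18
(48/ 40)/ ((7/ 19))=114/ 35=3.26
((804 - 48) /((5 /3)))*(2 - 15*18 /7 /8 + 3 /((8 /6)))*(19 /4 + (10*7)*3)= -278316 /5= -55663.20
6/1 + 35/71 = 461/71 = 6.49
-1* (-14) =14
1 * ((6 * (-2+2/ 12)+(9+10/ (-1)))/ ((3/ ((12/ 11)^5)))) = -995328/ 161051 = -6.18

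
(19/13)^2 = 361/169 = 2.14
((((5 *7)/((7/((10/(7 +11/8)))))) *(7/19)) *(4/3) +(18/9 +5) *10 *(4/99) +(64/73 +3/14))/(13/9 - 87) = -0.08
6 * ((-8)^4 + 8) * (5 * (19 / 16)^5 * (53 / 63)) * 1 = 112204426185 / 458752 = 244586.24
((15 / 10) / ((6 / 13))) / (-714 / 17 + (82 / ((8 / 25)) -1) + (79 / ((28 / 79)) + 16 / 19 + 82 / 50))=43225 / 5833712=0.01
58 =58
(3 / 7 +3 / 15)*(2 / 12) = 11 / 105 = 0.10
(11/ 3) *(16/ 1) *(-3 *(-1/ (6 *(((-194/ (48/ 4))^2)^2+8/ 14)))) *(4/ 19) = 1064448/ 11774492869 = 0.00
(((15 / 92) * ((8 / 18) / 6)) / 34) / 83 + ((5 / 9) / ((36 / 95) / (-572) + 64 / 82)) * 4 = 482022969385 / 169151916036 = 2.85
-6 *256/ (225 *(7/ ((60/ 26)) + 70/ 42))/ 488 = -128/ 43005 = -0.00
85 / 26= 3.27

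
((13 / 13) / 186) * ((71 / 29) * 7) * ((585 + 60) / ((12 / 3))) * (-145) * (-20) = 2671375 / 62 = 43086.69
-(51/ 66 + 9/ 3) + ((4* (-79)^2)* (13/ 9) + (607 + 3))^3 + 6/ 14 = 5535404933391904357/ 112266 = 49306156212850.77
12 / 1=12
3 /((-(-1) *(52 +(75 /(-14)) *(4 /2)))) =21 /289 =0.07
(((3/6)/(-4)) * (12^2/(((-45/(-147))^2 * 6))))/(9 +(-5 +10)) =-343/150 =-2.29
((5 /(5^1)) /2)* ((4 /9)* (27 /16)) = 3 /8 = 0.38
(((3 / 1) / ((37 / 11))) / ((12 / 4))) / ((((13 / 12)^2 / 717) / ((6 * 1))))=1089.78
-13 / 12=-1.08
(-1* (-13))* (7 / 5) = 91 / 5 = 18.20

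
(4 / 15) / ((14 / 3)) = 0.06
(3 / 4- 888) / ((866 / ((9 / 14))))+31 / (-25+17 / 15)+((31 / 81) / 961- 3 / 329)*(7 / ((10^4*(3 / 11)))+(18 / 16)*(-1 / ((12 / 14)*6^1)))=-536652618055333 / 274414308570000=-1.96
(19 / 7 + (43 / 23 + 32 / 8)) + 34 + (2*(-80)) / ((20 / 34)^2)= -337952 / 805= -419.82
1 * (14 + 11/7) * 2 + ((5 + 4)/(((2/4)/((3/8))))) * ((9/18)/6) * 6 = 1933/56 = 34.52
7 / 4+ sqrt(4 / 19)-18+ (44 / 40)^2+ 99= 2 * sqrt(19) / 19+ 2099 / 25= 84.42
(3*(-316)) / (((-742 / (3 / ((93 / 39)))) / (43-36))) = 11.25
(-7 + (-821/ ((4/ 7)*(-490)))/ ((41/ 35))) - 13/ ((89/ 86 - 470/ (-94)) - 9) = -9421/ 83640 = -0.11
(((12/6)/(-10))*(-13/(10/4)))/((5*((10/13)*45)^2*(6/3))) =0.00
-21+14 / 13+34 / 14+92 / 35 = -6764 / 455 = -14.87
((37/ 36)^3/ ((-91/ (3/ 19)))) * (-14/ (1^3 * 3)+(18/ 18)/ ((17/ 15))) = 9776029/ 1371359808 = 0.01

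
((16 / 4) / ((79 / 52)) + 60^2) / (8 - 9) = -284608 / 79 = -3602.63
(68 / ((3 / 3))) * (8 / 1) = 544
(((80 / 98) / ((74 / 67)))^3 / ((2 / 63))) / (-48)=-0.26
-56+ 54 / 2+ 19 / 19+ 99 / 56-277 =-16981 / 56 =-303.23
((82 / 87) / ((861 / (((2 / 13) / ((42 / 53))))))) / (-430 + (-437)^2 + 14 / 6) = 53 / 47518245684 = 0.00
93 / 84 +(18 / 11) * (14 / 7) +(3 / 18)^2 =6109 / 1386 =4.41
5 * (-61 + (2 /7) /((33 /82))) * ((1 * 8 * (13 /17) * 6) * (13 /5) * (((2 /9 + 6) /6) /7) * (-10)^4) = -42620726.03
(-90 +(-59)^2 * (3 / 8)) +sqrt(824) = 2 * sqrt(206) +9723 / 8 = 1244.08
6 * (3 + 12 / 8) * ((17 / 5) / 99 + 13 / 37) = 21192 / 2035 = 10.41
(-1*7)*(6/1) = -42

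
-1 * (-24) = 24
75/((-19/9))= -675/19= -35.53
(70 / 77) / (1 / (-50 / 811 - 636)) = -5158460 / 8921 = -578.24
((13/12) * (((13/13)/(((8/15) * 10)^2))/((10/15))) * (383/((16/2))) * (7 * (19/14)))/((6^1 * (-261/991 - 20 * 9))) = -93749591/3902472192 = -0.02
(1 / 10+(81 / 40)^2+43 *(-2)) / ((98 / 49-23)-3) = 130879 / 38400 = 3.41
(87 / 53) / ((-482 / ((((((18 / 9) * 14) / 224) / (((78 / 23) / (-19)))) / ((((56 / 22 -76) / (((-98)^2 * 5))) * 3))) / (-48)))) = 1673533015 / 154561065984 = 0.01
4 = 4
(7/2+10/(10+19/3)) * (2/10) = 403/490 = 0.82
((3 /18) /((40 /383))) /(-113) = -383 /27120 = -0.01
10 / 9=1.11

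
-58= -58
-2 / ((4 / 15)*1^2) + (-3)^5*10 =-4875 / 2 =-2437.50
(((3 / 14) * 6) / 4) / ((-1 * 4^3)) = -9 / 1792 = -0.01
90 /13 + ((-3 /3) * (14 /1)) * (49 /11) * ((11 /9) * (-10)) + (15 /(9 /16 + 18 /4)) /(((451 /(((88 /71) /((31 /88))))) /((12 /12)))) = 769.17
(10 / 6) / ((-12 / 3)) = -5 / 12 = -0.42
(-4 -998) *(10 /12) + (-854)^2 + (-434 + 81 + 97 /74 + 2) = 53881717 /74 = 728131.31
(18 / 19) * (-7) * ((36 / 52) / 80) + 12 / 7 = 114591 / 69160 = 1.66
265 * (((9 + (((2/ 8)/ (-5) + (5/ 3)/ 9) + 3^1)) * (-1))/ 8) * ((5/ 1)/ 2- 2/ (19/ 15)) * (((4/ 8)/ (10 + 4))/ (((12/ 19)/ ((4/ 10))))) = -347309/ 41472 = -8.37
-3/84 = -1/28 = -0.04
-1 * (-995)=995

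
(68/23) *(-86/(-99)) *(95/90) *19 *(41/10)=21639062/102465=211.18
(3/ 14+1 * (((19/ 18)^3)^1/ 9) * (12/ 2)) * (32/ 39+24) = 14794670/ 597051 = 24.78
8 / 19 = 0.42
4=4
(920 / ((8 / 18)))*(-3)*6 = -37260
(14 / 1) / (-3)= -14 / 3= -4.67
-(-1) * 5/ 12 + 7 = 89/ 12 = 7.42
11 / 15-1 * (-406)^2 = -2472529 / 15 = -164835.27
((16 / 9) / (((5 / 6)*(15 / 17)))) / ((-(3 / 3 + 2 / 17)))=-9248 / 4275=-2.16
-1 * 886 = -886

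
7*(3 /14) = 3 /2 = 1.50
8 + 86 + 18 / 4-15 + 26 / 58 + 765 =49239 / 58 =848.95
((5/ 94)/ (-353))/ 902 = -5/ 29930164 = -0.00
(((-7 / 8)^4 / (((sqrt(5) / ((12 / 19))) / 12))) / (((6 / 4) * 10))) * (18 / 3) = 21609 * sqrt(5) / 60800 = 0.79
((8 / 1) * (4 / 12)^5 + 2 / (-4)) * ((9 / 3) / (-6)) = 227 / 972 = 0.23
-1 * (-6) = 6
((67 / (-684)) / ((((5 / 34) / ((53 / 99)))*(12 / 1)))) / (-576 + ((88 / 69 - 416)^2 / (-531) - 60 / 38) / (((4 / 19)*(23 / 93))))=43334632051 / 9956602641270780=0.00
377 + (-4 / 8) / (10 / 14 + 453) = 2394697 / 6352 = 377.00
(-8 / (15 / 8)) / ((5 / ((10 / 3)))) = -128 / 45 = -2.84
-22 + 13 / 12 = -251 / 12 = -20.92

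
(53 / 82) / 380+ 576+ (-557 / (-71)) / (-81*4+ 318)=3814291309 / 6637080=574.69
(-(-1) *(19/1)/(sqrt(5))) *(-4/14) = -38 *sqrt(5)/35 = -2.43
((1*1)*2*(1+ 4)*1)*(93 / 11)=930 / 11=84.55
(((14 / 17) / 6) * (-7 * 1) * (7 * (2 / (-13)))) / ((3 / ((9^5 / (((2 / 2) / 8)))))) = 36006768 / 221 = 162926.55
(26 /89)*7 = 182 /89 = 2.04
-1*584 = -584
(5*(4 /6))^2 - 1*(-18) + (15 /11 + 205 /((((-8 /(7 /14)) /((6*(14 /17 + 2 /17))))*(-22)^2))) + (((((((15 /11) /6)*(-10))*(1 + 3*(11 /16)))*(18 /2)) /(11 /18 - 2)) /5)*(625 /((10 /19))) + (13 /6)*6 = 10755.12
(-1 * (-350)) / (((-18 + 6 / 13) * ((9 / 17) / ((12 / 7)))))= -11050 / 171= -64.62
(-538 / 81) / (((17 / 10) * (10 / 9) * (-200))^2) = -269 / 5780000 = -0.00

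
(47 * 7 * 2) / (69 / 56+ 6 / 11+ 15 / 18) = 1215984 / 4825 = 252.02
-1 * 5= -5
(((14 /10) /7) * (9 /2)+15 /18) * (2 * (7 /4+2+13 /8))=559 /30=18.63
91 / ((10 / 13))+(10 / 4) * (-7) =504 / 5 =100.80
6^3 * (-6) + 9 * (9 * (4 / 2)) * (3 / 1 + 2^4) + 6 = 1788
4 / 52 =1 / 13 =0.08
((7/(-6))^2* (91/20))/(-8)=-4459/5760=-0.77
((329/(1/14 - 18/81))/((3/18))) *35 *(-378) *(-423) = -1391931633960/19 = -73259559682.11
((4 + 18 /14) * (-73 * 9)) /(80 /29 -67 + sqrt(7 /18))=61331607 * sqrt(14) /437275685 + 23640162174 /437275685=54.59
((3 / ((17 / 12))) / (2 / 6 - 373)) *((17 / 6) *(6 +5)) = -99 / 559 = -0.18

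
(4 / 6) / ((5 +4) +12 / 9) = 2 / 31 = 0.06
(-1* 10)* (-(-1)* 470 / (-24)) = 1175 / 6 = 195.83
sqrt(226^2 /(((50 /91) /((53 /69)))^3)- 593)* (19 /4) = 19* sqrt(196851291702943074) /4761000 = 1770.62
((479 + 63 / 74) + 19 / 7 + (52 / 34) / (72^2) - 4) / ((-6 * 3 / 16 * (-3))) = 5461670071 / 38517444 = 141.80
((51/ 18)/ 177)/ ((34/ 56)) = 14/ 531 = 0.03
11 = 11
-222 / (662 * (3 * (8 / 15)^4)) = -1873125 / 1355776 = -1.38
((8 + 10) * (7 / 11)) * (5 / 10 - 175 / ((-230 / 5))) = 1134 / 23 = 49.30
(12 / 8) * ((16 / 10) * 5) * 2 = 24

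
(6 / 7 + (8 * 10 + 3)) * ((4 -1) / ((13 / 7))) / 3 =587 / 13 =45.15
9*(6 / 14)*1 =27 / 7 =3.86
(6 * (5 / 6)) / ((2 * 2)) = 5 / 4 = 1.25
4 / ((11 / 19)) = 76 / 11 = 6.91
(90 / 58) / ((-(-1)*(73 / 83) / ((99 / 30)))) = 5.82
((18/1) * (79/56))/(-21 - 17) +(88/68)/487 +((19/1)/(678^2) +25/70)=-312191734595/1012322540376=-0.31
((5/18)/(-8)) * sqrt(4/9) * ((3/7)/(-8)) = 5/4032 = 0.00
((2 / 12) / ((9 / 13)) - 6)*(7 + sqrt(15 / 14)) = -2177 / 54 - 311*sqrt(210) / 756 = -46.28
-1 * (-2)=2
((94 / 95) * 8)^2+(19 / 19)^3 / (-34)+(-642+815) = 72303161 / 306850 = 235.63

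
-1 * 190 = -190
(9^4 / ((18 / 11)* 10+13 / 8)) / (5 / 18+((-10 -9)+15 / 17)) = -176674608 / 8641597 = -20.44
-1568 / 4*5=-1960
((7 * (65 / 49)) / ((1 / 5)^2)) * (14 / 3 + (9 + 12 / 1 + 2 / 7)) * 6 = 1771250 / 49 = 36147.96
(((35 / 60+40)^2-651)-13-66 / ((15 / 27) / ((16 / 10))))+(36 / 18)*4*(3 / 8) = 2865337 / 3600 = 795.93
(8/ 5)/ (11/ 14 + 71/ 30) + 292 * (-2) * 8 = -1546264/ 331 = -4671.49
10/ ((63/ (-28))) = -40/ 9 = -4.44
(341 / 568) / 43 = 341 / 24424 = 0.01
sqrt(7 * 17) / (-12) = -sqrt(119) / 12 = -0.91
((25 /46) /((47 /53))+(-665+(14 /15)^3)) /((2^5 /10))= -4841934347 /23349600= -207.37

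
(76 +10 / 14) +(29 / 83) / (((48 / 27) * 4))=2854371 / 37184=76.76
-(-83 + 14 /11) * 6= 5394 /11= 490.36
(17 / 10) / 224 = 17 / 2240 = 0.01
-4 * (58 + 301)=-1436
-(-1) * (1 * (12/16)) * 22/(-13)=-1.27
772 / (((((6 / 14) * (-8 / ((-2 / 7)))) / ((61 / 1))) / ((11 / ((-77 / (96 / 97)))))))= -376736 / 679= -554.84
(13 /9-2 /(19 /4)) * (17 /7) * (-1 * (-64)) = 27200 /171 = 159.06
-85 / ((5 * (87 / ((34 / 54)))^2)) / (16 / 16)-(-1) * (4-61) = -314519570 / 5517801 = -57.00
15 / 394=0.04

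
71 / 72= 0.99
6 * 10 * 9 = 540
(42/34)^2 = 441/289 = 1.53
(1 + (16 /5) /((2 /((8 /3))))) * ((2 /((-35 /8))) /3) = -1264 /1575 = -0.80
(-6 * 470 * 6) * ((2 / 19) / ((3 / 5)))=-56400 / 19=-2968.42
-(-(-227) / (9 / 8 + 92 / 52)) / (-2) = 11804 / 301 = 39.22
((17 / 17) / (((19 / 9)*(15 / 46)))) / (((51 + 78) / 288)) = 13248 / 4085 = 3.24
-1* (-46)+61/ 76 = 3557/ 76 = 46.80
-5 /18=-0.28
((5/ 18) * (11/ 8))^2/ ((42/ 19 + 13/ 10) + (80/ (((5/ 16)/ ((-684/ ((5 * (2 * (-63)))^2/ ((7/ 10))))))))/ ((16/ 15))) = 0.05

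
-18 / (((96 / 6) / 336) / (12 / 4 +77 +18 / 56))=-60723 / 2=-30361.50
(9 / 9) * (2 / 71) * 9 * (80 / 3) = 6.76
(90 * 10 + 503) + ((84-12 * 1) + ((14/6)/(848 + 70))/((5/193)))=20312101/13770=1475.10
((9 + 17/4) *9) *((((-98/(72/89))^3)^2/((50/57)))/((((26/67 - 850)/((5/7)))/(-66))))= 5483575122338112592652629/230040207360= 23837463829775.75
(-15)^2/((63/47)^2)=55225/441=125.23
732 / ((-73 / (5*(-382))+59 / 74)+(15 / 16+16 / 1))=413843520 / 10048153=41.19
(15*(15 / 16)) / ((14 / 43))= 9675 / 224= 43.19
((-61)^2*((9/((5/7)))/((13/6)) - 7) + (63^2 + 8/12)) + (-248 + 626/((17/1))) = -2152972/3315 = -649.46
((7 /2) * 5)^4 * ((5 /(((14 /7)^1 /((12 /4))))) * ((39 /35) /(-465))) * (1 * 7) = -11799.27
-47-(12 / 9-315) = 800 / 3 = 266.67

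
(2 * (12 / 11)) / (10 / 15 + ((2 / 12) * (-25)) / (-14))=224 / 99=2.26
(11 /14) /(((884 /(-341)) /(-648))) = 303831 /1547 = 196.40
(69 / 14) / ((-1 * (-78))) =23 / 364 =0.06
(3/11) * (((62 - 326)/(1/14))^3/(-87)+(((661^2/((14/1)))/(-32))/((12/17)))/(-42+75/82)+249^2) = 152423289387670925/962941056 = 158289324.60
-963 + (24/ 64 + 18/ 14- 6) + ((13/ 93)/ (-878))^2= -90294602475493/ 93343260024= -967.34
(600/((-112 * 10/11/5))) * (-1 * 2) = 825/14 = 58.93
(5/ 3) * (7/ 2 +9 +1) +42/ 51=23.32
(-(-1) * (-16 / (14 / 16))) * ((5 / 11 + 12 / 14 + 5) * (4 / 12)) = -38.47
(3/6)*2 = 1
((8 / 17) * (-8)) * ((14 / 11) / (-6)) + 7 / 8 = 7511 / 4488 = 1.67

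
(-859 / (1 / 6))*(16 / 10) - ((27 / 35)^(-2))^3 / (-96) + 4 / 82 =-62873393859112763 / 7624435223520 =-8246.30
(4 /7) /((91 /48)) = 192 /637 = 0.30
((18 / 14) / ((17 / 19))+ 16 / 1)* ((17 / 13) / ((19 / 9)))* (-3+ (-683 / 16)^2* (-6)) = -118123.81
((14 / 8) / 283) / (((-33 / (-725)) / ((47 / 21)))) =34075 / 112068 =0.30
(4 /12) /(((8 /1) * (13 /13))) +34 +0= 817 /24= 34.04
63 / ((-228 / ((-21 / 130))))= 441 / 9880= 0.04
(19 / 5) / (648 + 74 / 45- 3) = 0.01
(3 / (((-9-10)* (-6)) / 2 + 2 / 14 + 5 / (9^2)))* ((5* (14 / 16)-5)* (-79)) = 2.59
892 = 892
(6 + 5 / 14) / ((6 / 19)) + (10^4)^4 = 840000000000001691 / 84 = 10000000000000020.13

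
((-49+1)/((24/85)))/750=-17/75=-0.23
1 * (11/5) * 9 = 99/5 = 19.80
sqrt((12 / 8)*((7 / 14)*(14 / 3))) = sqrt(14) / 2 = 1.87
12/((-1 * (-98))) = 6/49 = 0.12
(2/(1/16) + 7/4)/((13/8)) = 270/13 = 20.77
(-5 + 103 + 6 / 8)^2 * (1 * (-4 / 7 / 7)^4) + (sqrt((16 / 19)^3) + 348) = 64 * sqrt(19) / 361 + 2008647148 / 5764801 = 349.21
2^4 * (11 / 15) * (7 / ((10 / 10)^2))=1232 / 15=82.13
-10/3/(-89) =0.04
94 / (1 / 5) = 470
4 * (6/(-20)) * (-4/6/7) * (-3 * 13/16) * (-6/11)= 117/770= 0.15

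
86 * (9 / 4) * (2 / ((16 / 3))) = 1161 / 16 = 72.56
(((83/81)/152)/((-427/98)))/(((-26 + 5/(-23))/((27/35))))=1909/41932620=0.00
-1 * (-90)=90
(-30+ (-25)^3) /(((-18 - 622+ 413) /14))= 219170 /227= 965.51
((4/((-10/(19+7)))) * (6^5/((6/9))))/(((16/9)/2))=-682344/5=-136468.80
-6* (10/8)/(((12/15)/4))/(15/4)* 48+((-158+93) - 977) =-1522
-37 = -37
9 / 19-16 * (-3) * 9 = 8217 / 19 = 432.47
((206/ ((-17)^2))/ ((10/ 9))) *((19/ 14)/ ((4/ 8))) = 17613/ 10115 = 1.74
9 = 9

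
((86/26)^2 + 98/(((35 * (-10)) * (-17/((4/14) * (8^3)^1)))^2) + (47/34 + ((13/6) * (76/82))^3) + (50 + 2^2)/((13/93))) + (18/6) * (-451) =-5267376896341934377/5566804565253750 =-946.21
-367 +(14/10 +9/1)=-1783/5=-356.60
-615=-615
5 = 5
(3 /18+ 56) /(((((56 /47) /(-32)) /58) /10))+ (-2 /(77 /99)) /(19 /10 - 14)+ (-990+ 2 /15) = -875905.84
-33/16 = -2.06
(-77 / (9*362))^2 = 0.00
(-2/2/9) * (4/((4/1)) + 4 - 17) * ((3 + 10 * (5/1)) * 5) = 1060/3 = 353.33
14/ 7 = 2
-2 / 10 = -1 / 5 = -0.20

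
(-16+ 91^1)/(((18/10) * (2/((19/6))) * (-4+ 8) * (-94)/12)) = -2375/1128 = -2.11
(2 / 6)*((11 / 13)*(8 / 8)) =11 / 39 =0.28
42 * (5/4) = 105/2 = 52.50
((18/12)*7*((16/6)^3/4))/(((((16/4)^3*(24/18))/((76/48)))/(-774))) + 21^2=-273.88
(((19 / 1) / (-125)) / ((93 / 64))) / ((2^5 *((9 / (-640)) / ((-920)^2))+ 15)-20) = 164675584 / 7871520837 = 0.02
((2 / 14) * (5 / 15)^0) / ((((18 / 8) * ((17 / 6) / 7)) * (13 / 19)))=152 / 663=0.23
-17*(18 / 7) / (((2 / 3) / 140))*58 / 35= -106488 / 7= -15212.57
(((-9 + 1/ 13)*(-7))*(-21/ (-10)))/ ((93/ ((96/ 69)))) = 90944/ 46345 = 1.96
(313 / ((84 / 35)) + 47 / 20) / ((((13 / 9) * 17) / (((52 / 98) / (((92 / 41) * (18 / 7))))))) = 23329 / 46920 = 0.50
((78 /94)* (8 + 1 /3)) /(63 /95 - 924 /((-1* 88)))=61750 /99687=0.62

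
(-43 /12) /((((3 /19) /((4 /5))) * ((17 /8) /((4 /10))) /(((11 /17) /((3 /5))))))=-143792 /39015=-3.69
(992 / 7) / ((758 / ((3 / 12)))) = 124 / 2653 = 0.05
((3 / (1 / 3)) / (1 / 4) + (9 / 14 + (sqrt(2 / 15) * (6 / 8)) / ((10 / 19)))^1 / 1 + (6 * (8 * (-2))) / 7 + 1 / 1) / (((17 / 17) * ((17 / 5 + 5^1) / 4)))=19 * sqrt(30) / 420 + 1675 / 147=11.64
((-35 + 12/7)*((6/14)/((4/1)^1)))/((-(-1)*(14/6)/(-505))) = 1058985/1372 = 771.85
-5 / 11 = -0.45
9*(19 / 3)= 57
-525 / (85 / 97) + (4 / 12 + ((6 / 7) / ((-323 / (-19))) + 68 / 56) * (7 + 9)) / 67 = -2046136 / 3417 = -598.81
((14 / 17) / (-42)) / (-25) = 1 / 1275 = 0.00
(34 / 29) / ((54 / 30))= 170 / 261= 0.65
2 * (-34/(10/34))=-1156/5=-231.20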